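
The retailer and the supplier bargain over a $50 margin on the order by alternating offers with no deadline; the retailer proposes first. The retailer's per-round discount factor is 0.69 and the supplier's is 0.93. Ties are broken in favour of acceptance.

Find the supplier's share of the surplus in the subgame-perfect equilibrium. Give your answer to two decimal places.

Let x be the retailer's share when the retailer proposes and y be the supplier's share when the supplier proposes.
The supplier accepts iff offered ≥ 0.93·y, so x = 50 − 0.93y. Symmetrically y = 50 − 0.69x.
Substituting: x = 50 − 0.93(50 − 0.69x), giving x(1 − 0.69·0.93) = 50(1 − 0.93).
So x = 50 × 0.07 / 0.3583 ≈ 9.7684, and the supplier receives 50 − x ≈ 40.2316.

40.23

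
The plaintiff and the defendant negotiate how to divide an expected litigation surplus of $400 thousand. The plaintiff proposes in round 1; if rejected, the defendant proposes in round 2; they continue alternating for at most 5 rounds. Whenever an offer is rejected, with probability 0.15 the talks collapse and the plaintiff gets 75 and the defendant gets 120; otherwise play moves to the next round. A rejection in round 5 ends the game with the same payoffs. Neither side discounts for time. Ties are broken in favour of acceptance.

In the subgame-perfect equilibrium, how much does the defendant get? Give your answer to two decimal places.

Round 5 (the plaintiff proposes): the defendant gets 120 if talks fail, so the plaintiff offers 120 and keeps 280.
Round 4 (the defendant proposes): rejecting gives the plaintiff an expected 0.85 × 280 + 0.15 × 75 = 249.25. The defendant offers 249.25 and keeps 400 − 249.25 = 150.75.
Round 3 (the plaintiff proposes): rejecting gives the defendant an expected 0.85 × 150.75 + 0.15 × 120 = 146.1375; the plaintiff offers that and keeps 253.8625.
Round 2 (the defendant proposes): rejecting gives the plaintiff an expected 0.85 × 253.8625 + 0.15 × 75 = 227.033125; the defendant offers that and keeps 172.966875.
Round 1 (the plaintiff proposes): rejecting gives the defendant an expected 0.85 × 172.966875 + 0.15 × 120 = 165.02184375; the plaintiff offers that and keeps 234.97815625.

165.02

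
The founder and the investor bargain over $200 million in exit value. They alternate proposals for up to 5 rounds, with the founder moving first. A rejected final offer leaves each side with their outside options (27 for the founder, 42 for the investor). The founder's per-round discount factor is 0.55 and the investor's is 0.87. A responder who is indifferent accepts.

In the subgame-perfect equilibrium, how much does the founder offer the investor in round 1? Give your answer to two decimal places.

By backward induction:
Round 5 (the founder proposes): the investor gets 42 if talks fail, so the founder offers 42 and keeps 158.
Round 4 (the investor proposes): the founder can get 158 next round, worth 0.55 × 158 = 86.9 now. The investor offers 86.9 and keeps 200 − 86.9 = 113.1.
Round 3 (the founder proposes): the investor can get 113.1 next round, worth 0.87 × 113.1 = 98.397 now; the founder offers that and keeps 101.603.
Round 2 (the investor proposes): the founder can get 101.603 next round, worth 0.55 × 101.603 = 55.88165 now, so the investor offers 55.88165, keeping 144.11835.
Round 1 (the founder proposes): the investor can get 144.11835 next round, worth 0.87 × 144.11835 = 125.3829645 now, so the founder offers 125.3829645, keeping 74.6170355.

125.38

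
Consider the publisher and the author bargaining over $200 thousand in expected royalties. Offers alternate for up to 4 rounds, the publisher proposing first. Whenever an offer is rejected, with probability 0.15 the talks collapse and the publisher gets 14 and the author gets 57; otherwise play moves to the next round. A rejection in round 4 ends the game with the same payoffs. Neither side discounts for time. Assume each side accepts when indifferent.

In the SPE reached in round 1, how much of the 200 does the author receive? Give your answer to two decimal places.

By backward induction:
Round 4 (the author proposes): the publisher gets 14 if talks fail, so the author offers 14 and keeps 186.
Round 3 (the publisher proposes): rejecting gives the author an expected 0.85 × 186 + 0.15 × 57 = 166.65; the publisher offers that and keeps 33.35.
Round 2 (the author proposes): rejecting gives the publisher an expected 0.85 × 33.35 + 0.15 × 14 = 30.4475. The author offers 30.4475 and keeps 200 − 30.4475 = 169.5525.
Round 1 (the publisher proposes): rejecting gives the author an expected 0.85 × 169.5525 + 0.15 × 57 = 152.669625, so the publisher offers 152.669625, keeping 47.330375.

152.67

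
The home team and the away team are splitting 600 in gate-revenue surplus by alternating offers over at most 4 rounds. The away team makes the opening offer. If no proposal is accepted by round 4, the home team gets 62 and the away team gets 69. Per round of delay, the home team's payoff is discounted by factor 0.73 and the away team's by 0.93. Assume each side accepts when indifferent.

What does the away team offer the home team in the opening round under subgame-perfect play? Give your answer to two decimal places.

Round 4 (the home team proposes): the away team gets 69 if talks fail, so the home team offers 69 and keeps 531.
Round 3 (the away team proposes): the home team can get 531 next round, worth 0.73 × 531 = 387.63 now, so the away team offers 387.63, keeping 212.37.
Round 2 (the home team proposes): the away team can get 212.37 next round, worth 0.93 × 212.37 = 197.5041 now, so the home team offers 197.5041, keeping 402.4959.
Round 1 (the away team proposes): the home team can get 402.4959 next round, worth 0.73 × 402.4959 = 293.822007 now, so the away team offers 293.822007, keeping 306.177993.

293.82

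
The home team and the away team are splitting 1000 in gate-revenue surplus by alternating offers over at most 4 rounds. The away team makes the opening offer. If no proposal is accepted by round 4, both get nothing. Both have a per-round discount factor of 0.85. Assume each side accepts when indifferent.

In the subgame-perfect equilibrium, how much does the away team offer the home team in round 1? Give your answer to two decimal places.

Round 4 (the home team proposes): the away team will accept anything ≥ 0, so the home team offers 0 and keeps 1000.
Round 3 (the away team proposes): the home team can get 1000 next round, worth 0.85 × 1000 = 850 now, so the away team offers 850, keeping 150.
Round 2 (the home team proposes): the away team can get 150 next round, worth 0.85 × 150 = 127.5 now. The home team offers 127.5 and keeps 1000 − 127.5 = 872.5.
Round 1 (the away team proposes): the home team can get 872.5 next round, worth 0.85 × 872.5 = 741.625 now, so the away team offers 741.625, keeping 258.375.

741.63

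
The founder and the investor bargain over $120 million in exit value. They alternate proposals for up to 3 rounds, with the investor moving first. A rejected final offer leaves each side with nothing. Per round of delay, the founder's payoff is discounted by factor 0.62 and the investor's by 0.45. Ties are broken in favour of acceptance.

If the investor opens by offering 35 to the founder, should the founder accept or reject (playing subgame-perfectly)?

Reject

Work out the founder's continuation value if the offer is rejected.
Round 3 (the investor proposes): the founder will accept anything ≥ 0, so the investor offers 0 and keeps 120.
Round 2 (the founder proposes): the investor can get 120 next round, worth 0.45 × 120 = 54 now; the founder offers that and keeps 66.
So by rejecting in round 1, the founder gets 66 next round, worth 0.62 × 66 = 40.92 now.
Offer 35 < 40.92, so the founder rejects.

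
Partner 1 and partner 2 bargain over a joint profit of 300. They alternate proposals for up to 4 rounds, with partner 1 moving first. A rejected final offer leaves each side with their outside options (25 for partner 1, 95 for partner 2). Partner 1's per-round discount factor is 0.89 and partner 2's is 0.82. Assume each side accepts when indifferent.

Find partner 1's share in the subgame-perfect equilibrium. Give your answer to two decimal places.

108.37

Round 4 (partner 2 proposes): partner 1 gets 25 if talks fail, so partner 2 offers 25 and keeps 275.
Round 3 (partner 1 proposes): partner 2 can get 275 next round, worth 0.82 × 275 = 225.5 now. Partner 1 offers 225.5 and keeps 300 − 225.5 = 74.5.
Round 2 (partner 2 proposes): partner 1 can get 74.5 next round, worth 0.89 × 74.5 = 66.305 now. Partner 2 offers 66.305 and keeps 300 − 66.305 = 233.695.
Round 1 (partner 1 proposes): partner 2 can get 233.695 next round, worth 0.82 × 233.695 = 191.6299 now, so partner 1 offers 191.6299, keeping 108.3701.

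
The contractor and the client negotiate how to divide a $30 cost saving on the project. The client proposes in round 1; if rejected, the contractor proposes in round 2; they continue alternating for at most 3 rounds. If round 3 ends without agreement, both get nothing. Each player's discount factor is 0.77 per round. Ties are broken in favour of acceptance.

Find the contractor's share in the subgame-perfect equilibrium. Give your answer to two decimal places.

Round 3 (the client proposes): the contractor will accept anything ≥ 0, so the client offers 0 and keeps 30.
Round 2 (the contractor proposes): the client can get 30 next round, worth 0.77 × 30 = 23.1 now; the contractor offers that and keeps 6.9.
Round 1 (the client proposes): the contractor can get 6.9 next round, worth 0.77 × 6.9 = 5.313 now. The client offers 5.313 and keeps 30 − 5.313 = 24.687.

5.31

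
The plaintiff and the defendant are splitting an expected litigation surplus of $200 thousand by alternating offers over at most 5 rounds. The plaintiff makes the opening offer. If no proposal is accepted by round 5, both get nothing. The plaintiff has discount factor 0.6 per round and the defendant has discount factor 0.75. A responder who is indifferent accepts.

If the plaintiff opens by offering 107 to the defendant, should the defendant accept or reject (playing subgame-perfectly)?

Accept

Work out the defendant's continuation value if the offer is rejected.
Round 5 (the plaintiff proposes): rejection yields 0 for the defendant; the plaintiff offers 0 and keeps 200.
Round 4 (the defendant proposes): the plaintiff can get 200 next round, worth 0.6 × 200 = 120 now; the defendant offers that and keeps 80.
Round 3 (the plaintiff proposes): the defendant can get 80 next round, worth 0.75 × 80 = 60 now; the plaintiff offers that and keeps 140.
Round 2 (the defendant proposes): the plaintiff can get 140 next round, worth 0.6 × 140 = 84 now; the defendant offers that and keeps 116.
So by rejecting in round 1, the defendant gets 116 next round, worth 0.75 × 116 = 87 now.
Offer 107 ≥ 87, so the defendant accepts.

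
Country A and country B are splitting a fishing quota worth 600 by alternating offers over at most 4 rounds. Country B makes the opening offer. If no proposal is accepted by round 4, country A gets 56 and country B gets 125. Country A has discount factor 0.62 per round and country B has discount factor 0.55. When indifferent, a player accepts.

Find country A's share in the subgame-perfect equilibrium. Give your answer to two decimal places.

Round 4 (country A proposes): country B gets 125 if talks fail, so country A offers 125 and keeps 475.
Round 3 (country B proposes): country A can get 475 next round, worth 0.62 × 475 = 294.5 now. Country B offers 294.5 and keeps 600 − 294.5 = 305.5.
Round 2 (country A proposes): country B can get 305.5 next round, worth 0.55 × 305.5 = 168.025 now, so country A offers 168.025, keeping 431.975.
Round 1 (country B proposes): country A can get 431.975 next round, worth 0.62 × 431.975 = 267.8245 now, so country B offers 267.8245, keeping 332.1755.

267.82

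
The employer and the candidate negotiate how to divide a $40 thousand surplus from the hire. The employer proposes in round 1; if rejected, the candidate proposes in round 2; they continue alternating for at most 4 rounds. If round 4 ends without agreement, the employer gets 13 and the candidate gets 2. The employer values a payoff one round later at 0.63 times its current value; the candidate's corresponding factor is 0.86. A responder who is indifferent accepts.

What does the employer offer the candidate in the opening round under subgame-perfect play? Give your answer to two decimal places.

Round 4 (the candidate proposes): the employer gets 13 if talks fail, so the candidate offers 13 and keeps 27.
Round 3 (the employer proposes): the candidate can get 27 next round, worth 0.86 × 27 = 23.22 now, so the employer offers 23.22, keeping 16.78.
Round 2 (the candidate proposes): the employer can get 16.78 next round, worth 0.63 × 16.78 = 10.5714 now; the candidate offers that and keeps 29.4286.
Round 1 (the employer proposes): the candidate can get 29.4286 next round, worth 0.86 × 29.4286 = 25.308596 now; the employer offers that and keeps 14.691404.

25.31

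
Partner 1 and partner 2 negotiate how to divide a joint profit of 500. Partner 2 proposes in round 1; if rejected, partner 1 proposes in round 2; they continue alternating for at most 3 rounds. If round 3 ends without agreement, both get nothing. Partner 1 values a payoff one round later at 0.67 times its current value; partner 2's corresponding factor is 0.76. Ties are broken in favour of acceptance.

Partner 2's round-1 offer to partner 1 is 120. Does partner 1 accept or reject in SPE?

Accept

Work out partner 1's continuation value if the offer is rejected.
Round 3 (partner 2 proposes): partner 1 will accept anything ≥ 0, so partner 2 offers 0 and keeps 500.
Round 2 (partner 1 proposes): partner 2 can get 500 next round, worth 0.76 × 500 = 380 now; partner 1 offers that and keeps 120.
So by rejecting in round 1, partner 1 gets 120 next round, worth 0.67 × 120 = 80.4 now.
Offer 120 ≥ 80.4, so partner 1 accepts.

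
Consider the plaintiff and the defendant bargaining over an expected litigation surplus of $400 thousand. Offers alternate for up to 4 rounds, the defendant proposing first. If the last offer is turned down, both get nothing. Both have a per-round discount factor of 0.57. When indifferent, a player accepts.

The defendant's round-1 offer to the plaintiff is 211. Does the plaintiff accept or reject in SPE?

Accept

Round 4 (the plaintiff proposes): rejection yields 0 for the defendant; the plaintiff offers 0 and keeps 400.
Round 3 (the defendant proposes): the plaintiff can get 400 next round, worth 0.57 × 400 = 228 now. The defendant offers 228 and keeps 400 − 228 = 172.
Round 2 (the plaintiff proposes): the defendant can get 172 next round, worth 0.57 × 172 = 98.04 now; the plaintiff offers that and keeps 301.96.
So by rejecting in round 1, the plaintiff gets 301.96 next round, worth 0.57 × 301.96 = 172.1172 now.
Offer 211 ≥ 172.1172, so the plaintiff accepts.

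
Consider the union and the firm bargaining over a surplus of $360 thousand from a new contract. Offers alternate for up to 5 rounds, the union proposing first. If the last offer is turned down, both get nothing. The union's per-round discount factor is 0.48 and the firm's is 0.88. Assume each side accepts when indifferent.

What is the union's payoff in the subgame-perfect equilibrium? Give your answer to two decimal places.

Round 5 (the union proposes): rejection yields 0 for the firm; the union offers 0 and keeps 360.
Round 4 (the firm proposes): the union can get 360 next round, worth 0.48 × 360 = 172.8 now; the firm offers that and keeps 187.2.
Round 3 (the union proposes): the firm can get 187.2 next round, worth 0.88 × 187.2 = 164.736 now, so the union offers 164.736, keeping 195.264.
Round 2 (the firm proposes): the union can get 195.264 next round, worth 0.48 × 195.264 = 93.72672 now. The firm offers 93.72672 and keeps 360 − 93.72672 = 266.27328.
Round 1 (the union proposes): the firm can get 266.27328 next round, worth 0.88 × 266.27328 = 234.3204864 now. The union offers 234.3204864 and keeps 360 − 234.3204864 = 125.6795136.

125.68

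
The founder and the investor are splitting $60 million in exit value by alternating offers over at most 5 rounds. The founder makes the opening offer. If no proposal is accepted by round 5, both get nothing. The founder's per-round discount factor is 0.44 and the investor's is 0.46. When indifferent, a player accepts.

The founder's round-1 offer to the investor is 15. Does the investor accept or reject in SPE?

Round 5 (the founder proposes): rejection yields 0 for the investor; the founder offers 0 and keeps 60.
Round 4 (the investor proposes): the founder can get 60 next round, worth 0.44 × 60 = 26.4 now, so the investor offers 26.4, keeping 33.6.
Round 3 (the founder proposes): the investor can get 33.6 next round, worth 0.46 × 33.6 = 15.456 now; the founder offers that and keeps 44.544.
Round 2 (the investor proposes): the founder can get 44.544 next round, worth 0.44 × 44.544 = 19.59936 now; the investor offers that and keeps 40.40064.
So by rejecting in round 1, the investor gets 40.40064 next round, worth 0.46 × 40.40064 = 18.5842944 now.
Offer 15 < 18.5842944, so the investor rejects.

Reject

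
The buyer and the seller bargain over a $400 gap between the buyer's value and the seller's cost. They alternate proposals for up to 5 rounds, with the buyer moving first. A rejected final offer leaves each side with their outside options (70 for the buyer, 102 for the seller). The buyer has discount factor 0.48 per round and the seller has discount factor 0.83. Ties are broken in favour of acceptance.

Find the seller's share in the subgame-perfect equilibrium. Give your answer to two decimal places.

257.61

By backward induction:
Round 5 (the buyer proposes): the seller gets 102 if talks fail, so the buyer offers 102 and keeps 298.
Round 4 (the seller proposes): the buyer can get 298 next round, worth 0.48 × 298 = 143.04 now, so the seller offers 143.04, keeping 256.96.
Round 3 (the buyer proposes): the seller can get 256.96 next round, worth 0.83 × 256.96 = 213.2768 now, so the buyer offers 213.2768, keeping 186.7232.
Round 2 (the seller proposes): the buyer can get 186.7232 next round, worth 0.48 × 186.7232 = 89.627136 now; the seller offers that and keeps 310.372864.
Round 1 (the buyer proposes): the seller can get 310.372864 next round, worth 0.83 × 310.372864 = 257.60947712 now. The buyer offers 257.60947712 and keeps 400 − 257.60947712 = 142.39052288.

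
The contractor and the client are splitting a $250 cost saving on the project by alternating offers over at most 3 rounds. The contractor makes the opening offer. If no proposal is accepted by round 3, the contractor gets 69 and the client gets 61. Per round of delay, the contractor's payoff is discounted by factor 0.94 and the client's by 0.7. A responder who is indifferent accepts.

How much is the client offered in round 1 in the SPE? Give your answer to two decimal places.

Round 3 (the contractor proposes): the client gets 61 if talks fail, so the contractor offers 61 and keeps 189.
Round 2 (the client proposes): the contractor can get 189 next round, worth 0.94 × 189 = 177.66 now. The client offers 177.66 and keeps 250 − 177.66 = 72.34.
Round 1 (the contractor proposes): the client can get 72.34 next round, worth 0.7 × 72.34 = 50.638 now. The contractor offers 50.638 and keeps 250 − 50.638 = 199.362.

50.64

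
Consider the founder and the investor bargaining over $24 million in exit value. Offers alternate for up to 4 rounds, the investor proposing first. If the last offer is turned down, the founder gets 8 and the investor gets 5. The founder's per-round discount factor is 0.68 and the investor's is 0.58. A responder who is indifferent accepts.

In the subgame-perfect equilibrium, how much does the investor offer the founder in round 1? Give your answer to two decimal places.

Work backward from the last round.
Round 4 (the founder proposes): the investor gets 5 if talks fail, so the founder offers 5 and keeps 19.
Round 3 (the investor proposes): the founder can get 19 next round, worth 0.68 × 19 = 12.92 now. The investor offers 12.92 and keeps 24 − 12.92 = 11.08.
Round 2 (the founder proposes): the investor can get 11.08 next round, worth 0.58 × 11.08 = 6.4264 now; the founder offers that and keeps 17.5736.
Round 1 (the investor proposes): the founder can get 17.5736 next round, worth 0.68 × 17.5736 = 11.950048 now; the investor offers that and keeps 12.049952.

11.95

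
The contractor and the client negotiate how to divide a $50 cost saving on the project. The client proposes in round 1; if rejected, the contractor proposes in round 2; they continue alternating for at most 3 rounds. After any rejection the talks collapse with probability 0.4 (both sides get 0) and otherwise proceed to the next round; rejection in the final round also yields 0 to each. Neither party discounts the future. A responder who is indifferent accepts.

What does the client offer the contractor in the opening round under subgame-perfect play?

By backward induction:
Round 3 (the client proposes): rejection yields 0 for the contractor; the client offers 0 and keeps 50.
Round 2 (the contractor proposes): rejecting gives the client an expected 0.6 × 50 = 30; the contractor offers that and keeps 20.
Round 1 (the client proposes): rejecting gives the contractor an expected 0.6 × 20 = 12; the client offers that and keeps 38.

12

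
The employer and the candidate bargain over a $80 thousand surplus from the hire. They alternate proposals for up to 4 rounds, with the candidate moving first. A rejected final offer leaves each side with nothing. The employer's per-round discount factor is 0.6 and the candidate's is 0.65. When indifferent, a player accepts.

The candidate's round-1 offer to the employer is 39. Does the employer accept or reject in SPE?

Round 4 (the employer proposes): the candidate will accept anything ≥ 0, so the employer offers 0 and keeps 80.
Round 3 (the candidate proposes): the employer can get 80 next round, worth 0.6 × 80 = 48 now; the candidate offers that and keeps 32.
Round 2 (the employer proposes): the candidate can get 32 next round, worth 0.65 × 32 = 20.8 now; the employer offers that and keeps 59.2.
So by rejecting in round 1, the employer gets 59.2 next round, worth 0.6 × 59.2 = 35.52 now.
Offer 39 ≥ 35.52, so the employer accepts.

Accept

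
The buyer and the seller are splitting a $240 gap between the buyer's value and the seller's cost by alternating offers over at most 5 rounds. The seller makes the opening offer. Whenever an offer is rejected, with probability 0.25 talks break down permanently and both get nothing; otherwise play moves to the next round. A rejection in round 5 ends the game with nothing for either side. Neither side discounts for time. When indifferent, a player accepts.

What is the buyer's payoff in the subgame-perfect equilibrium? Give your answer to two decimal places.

70.31

By backward induction:
Round 5 (the seller proposes): rejection yields 0 for the buyer; the seller offers 0 and keeps 240.
Round 4 (the buyer proposes): rejecting gives the seller an expected 0.75 × 240 = 180; the buyer offers that and keeps 60.
Round 3 (the seller proposes): rejecting gives the buyer an expected 0.75 × 60 = 45; the seller offers that and keeps 195.
Round 2 (the buyer proposes): rejecting gives the seller an expected 0.75 × 195 = 146.25, so the buyer offers 146.25, keeping 93.75.
Round 1 (the seller proposes): rejecting gives the buyer an expected 0.75 × 93.75 = 70.3125. The seller offers 70.3125 and keeps 240 − 70.3125 = 169.6875.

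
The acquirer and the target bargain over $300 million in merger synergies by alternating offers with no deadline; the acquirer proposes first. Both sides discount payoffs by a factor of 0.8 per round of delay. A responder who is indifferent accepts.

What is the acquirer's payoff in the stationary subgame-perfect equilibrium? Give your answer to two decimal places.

166.67

Let x be the acquirer's share when the acquirer proposes and y be the target's share when the target proposes.
The target accepts iff offered ≥ 0.8·y, so x = 300 − 0.8y. Symmetrically y = 300 − 0.8x.
Substituting: x = 300 − 0.8(300 − 0.8x), giving x(1 − 0.8·0.8) = 300(1 − 0.8).
So x = 300 × 0.2 / 0.36 ≈ 166.6667, and the target receives 300 − x ≈ 133.3333.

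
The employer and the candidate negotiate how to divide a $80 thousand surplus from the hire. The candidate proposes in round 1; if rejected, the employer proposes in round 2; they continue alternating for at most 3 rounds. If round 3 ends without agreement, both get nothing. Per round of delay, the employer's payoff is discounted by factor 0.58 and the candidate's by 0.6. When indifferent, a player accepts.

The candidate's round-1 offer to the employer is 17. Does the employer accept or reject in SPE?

Reject

Round 3 (the candidate proposes): the employer will accept anything ≥ 0, so the candidate offers 0 and keeps 80.
Round 2 (the employer proposes): the candidate can get 80 next round, worth 0.6 × 80 = 48 now; the employer offers that and keeps 32.
So by rejecting in round 1, the employer gets 32 next round, worth 0.58 × 32 = 18.56 now.
Offer 17 < 18.56, so the employer rejects.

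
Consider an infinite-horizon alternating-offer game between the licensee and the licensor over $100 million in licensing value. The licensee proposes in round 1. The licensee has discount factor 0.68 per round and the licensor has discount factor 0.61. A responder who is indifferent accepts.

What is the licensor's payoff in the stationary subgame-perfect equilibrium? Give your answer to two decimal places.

33.36

Let x be the licensee's share when the licensee proposes and y be the licensor's share when the licensor proposes.
The licensor accepts iff offered ≥ 0.61·y, so x = 100 − 0.61y. Symmetrically y = 100 − 0.68x.
Substituting: x = 100 − 0.61(100 − 0.68x), giving x(1 − 0.68·0.61) = 100(1 − 0.61).
So x = 100 × 0.39 / 0.5852 ≈ 66.6439, and the licensor receives 100 − x ≈ 33.3561.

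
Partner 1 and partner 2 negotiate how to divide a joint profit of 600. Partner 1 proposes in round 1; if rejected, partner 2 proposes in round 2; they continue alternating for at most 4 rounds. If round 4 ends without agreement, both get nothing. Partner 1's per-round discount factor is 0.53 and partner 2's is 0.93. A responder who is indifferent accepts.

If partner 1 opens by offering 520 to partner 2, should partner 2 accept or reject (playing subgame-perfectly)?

Round 4 (partner 2 proposes): partner 1 will accept anything ≥ 0, so partner 2 offers 0 and keeps 600.
Round 3 (partner 1 proposes): partner 2 can get 600 next round, worth 0.93 × 600 = 558 now, so partner 1 offers 558, keeping 42.
Round 2 (partner 2 proposes): partner 1 can get 42 next round, worth 0.53 × 42 = 22.26 now. Partner 2 offers 22.26 and keeps 600 − 22.26 = 577.74.
So by rejecting in round 1, partner 2 gets 577.74 next round, worth 0.93 × 577.74 = 537.2982 now.
Offer 520 < 537.2982, so partner 2 rejects.

Reject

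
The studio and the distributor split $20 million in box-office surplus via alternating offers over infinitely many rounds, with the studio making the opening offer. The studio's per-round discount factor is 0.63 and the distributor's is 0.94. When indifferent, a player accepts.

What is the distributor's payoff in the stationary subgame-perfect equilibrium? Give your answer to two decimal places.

In a stationary SPE each proposer offers the other exactly their discounted continuation value.
If the studio keeps x when proposing and the distributor keeps y when proposing, then x = 20 − 0.94y and y = 20 − 0.63x.
Solving: x = 20(1 − 0.94) / (1 − 0.63·0.94) = 1.2 / 0.4078 ≈ 2.9426.
The distributor gets 20 − 2.9426 ≈ 17.0574.

17.06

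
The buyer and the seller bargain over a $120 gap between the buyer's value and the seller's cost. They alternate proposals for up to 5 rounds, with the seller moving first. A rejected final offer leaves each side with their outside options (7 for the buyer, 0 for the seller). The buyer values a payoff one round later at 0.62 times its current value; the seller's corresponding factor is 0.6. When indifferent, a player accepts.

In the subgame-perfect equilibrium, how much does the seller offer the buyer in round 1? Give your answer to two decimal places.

By backward induction:
Round 5 (the seller proposes): the buyer gets 7 if talks fail, so the seller offers 7 and keeps 113.
Round 4 (the buyer proposes): the seller can get 113 next round, worth 0.6 × 113 = 67.8 now. The buyer offers 67.8 and keeps 120 − 67.8 = 52.2.
Round 3 (the seller proposes): the buyer can get 52.2 next round, worth 0.62 × 52.2 = 32.364 now, so the seller offers 32.364, keeping 87.636.
Round 2 (the buyer proposes): the seller can get 87.636 next round, worth 0.6 × 87.636 = 52.5816 now. The buyer offers 52.5816 and keeps 120 − 52.5816 = 67.4184.
Round 1 (the seller proposes): the buyer can get 67.4184 next round, worth 0.62 × 67.4184 = 41.799408 now, so the seller offers 41.799408, keeping 78.200592.

41.80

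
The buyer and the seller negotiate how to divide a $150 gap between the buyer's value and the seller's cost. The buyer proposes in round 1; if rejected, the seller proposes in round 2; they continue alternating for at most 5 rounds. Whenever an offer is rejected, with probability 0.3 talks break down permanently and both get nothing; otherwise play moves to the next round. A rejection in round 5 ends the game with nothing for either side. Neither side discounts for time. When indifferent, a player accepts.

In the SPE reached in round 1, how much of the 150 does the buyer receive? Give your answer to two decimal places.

By backward induction:
Round 5 (the buyer proposes): the seller will accept anything ≥ 0, so the buyer offers 0 and keeps 150.
Round 4 (the seller proposes): rejecting gives the buyer an expected 0.7 × 150 = 105. The seller offers 105 and keeps 150 − 105 = 45.
Round 3 (the buyer proposes): rejecting gives the seller an expected 0.7 × 45 = 31.5, so the buyer offers 31.5, keeping 118.5.
Round 2 (the seller proposes): rejecting gives the buyer an expected 0.7 × 118.5 = 82.95; the seller offers that and keeps 67.05.
Round 1 (the buyer proposes): rejecting gives the seller an expected 0.7 × 67.05 = 46.935; the buyer offers that and keeps 103.065.

103.07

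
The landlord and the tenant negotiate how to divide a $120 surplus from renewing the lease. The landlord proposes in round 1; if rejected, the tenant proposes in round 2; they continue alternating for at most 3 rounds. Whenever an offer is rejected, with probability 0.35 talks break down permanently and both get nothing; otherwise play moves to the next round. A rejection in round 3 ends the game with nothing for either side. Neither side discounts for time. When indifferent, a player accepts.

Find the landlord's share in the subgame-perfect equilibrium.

92.7

Round 3 (the landlord proposes): the tenant will accept anything ≥ 0, so the landlord offers 0 and keeps 120.
Round 2 (the tenant proposes): rejecting gives the landlord an expected 0.65 × 120 = 78. The tenant offers 78 and keeps 120 − 78 = 42.
Round 1 (the landlord proposes): rejecting gives the tenant an expected 0.65 × 42 = 27.3; the landlord offers that and keeps 92.7.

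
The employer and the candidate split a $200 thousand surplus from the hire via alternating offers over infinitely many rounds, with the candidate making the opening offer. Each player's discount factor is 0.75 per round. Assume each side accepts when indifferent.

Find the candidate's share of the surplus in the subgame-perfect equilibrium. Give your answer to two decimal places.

114.29

In a stationary SPE each proposer offers the other exactly their discounted continuation value.
If the candidate keeps x when proposing and the employer keeps y when proposing, then x = 200 − 0.75y and y = 200 − 0.75x.
Solving: x = 200(1 − 0.75) / (1 − 0.75·0.75) = 50 / 0.4375 ≈ 114.2857.
The employer gets 200 − 114.2857 ≈ 85.7143.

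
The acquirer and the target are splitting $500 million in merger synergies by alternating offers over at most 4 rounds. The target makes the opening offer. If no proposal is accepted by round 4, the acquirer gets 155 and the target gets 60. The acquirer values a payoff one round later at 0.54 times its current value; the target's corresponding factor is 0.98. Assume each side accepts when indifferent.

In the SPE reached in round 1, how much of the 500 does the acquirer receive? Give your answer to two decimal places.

By backward induction:
Round 4 (the acquirer proposes): the target gets 60 if talks fail, so the acquirer offers 60 and keeps 440.
Round 3 (the target proposes): the acquirer can get 440 next round, worth 0.54 × 440 = 237.6 now; the target offers that and keeps 262.4.
Round 2 (the acquirer proposes): the target can get 262.4 next round, worth 0.98 × 262.4 = 257.152 now; the acquirer offers that and keeps 242.848.
Round 1 (the target proposes): the acquirer can get 242.848 next round, worth 0.54 × 242.848 = 131.13792 now, so the target offers 131.13792, keeping 368.86208.

131.14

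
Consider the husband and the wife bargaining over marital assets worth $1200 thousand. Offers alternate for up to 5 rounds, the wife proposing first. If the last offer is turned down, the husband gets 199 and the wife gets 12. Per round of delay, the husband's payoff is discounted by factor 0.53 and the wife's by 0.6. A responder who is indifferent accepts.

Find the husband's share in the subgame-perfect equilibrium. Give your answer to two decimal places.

Round 5 (the wife proposes): the husband gets 199 if talks fail, so the wife offers 199 and keeps 1001.
Round 4 (the husband proposes): the wife can get 1001 next round, worth 0.6 × 1001 = 600.6 now. The husband offers 600.6 and keeps 1200 − 600.6 = 599.4.
Round 3 (the wife proposes): the husband can get 599.4 next round, worth 0.53 × 599.4 = 317.682 now, so the wife offers 317.682, keeping 882.318.
Round 2 (the husband proposes): the wife can get 882.318 next round, worth 0.6 × 882.318 = 529.3908 now. The husband offers 529.3908 and keeps 1200 − 529.3908 = 670.6092.
Round 1 (the wife proposes): the husband can get 670.6092 next round, worth 0.53 × 670.6092 = 355.422876 now, so the wife offers 355.422876, keeping 844.577124.

355.42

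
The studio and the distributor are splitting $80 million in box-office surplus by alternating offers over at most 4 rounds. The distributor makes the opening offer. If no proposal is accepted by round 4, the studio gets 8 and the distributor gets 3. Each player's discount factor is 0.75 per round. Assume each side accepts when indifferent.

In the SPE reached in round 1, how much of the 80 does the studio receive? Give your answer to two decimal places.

47.48

Round 4 (the studio proposes): the distributor gets 3 if talks fail, so the studio offers 3 and keeps 77.
Round 3 (the distributor proposes): the studio can get 77 next round, worth 0.75 × 77 = 57.75 now; the distributor offers that and keeps 22.25.
Round 2 (the studio proposes): the distributor can get 22.25 next round, worth 0.75 × 22.25 = 16.6875 now; the studio offers that and keeps 63.3125.
Round 1 (the distributor proposes): the studio can get 63.3125 next round, worth 0.75 × 63.3125 = 47.484375 now; the distributor offers that and keeps 32.515625.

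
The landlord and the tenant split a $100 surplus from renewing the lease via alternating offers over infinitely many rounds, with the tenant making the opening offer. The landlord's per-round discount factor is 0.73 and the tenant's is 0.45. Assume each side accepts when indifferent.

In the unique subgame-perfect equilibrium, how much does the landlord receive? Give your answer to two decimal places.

59.79

When the tenant proposes, the landlord accepts any offer worth at least 0.73 times what the landlord would get by proposing next round; and vice versa.
This gives x = 100 − 0.73y and y = 100 − 0.45x, where x and y are each side's share when it proposes.
Hence (1 − 0.73·0.45)x = 100(1 − 0.73), i.e. 0.6715·x = 27.
x ≈ 40.2085; the landlord's share is 100 − x ≈ 59.7915.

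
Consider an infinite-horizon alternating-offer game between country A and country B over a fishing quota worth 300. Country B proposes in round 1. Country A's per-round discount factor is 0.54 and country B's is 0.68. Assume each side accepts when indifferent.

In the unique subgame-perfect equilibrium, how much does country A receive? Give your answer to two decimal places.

In a stationary SPE each proposer offers the other exactly their discounted continuation value.
If country B keeps x when proposing and country A keeps y when proposing, then x = 300 − 0.54y and y = 300 − 0.68x.
Solving: x = 300(1 − 0.54) / (1 − 0.68·0.54) = 138 / 0.6328 ≈ 218.0784.
Country A gets 300 − 218.0784 ≈ 81.9216.

81.92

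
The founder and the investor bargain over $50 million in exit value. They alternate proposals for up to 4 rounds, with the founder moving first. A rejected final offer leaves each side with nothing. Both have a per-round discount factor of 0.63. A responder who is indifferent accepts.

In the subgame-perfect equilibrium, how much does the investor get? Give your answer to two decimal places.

Work backward from the last round.
Round 4 (the investor proposes): the founder will accept anything ≥ 0, so the investor offers 0 and keeps 50.
Round 3 (the founder proposes): the investor can get 50 next round, worth 0.63 × 50 = 31.5 now; the founder offers that and keeps 18.5.
Round 2 (the investor proposes): the founder can get 18.5 next round, worth 0.63 × 18.5 = 11.655 now, so the investor offers 11.655, keeping 38.345.
Round 1 (the founder proposes): the investor can get 38.345 next round, worth 0.63 × 38.345 = 24.15735 now, so the founder offers 24.15735, keeping 25.84265.

24.16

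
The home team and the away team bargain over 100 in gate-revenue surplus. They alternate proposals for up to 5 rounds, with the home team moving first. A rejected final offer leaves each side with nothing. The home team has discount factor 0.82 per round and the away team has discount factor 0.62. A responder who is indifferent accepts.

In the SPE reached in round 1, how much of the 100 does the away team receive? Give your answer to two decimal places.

16.83

Round 5 (the home team proposes): rejection yields 0 for the away team; the home team offers 0 and keeps 100.
Round 4 (the away team proposes): the home team can get 100 next round, worth 0.82 × 100 = 82 now. The away team offers 82 and keeps 100 − 82 = 18.
Round 3 (the home team proposes): the away team can get 18 next round, worth 0.62 × 18 = 11.16 now. The home team offers 11.16 and keeps 100 − 11.16 = 88.84.
Round 2 (the away team proposes): the home team can get 88.84 next round, worth 0.82 × 88.84 = 72.8488 now, so the away team offers 72.8488, keeping 27.1512.
Round 1 (the home team proposes): the away team can get 27.1512 next round, worth 0.62 × 27.1512 = 16.833744 now. The home team offers 16.833744 and keeps 100 − 16.833744 = 83.166256.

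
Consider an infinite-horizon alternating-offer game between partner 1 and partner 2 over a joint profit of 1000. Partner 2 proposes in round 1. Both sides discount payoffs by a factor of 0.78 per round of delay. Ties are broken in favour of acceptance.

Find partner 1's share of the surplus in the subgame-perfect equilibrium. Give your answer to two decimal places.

Let x be partner 2's share when partner 2 proposes and y be partner 1's share when partner 1 proposes.
Partner 1 accepts iff offered ≥ 0.78·y, so x = 1000 − 0.78y. Symmetrically y = 1000 − 0.78x.
Substituting: x = 1000 − 0.78(1000 − 0.78x), giving x(1 − 0.78·0.78) = 1000(1 − 0.78).
So x = 1000 × 0.22 / 0.3916 ≈ 561.7978, and partner 1 receives 1000 − x ≈ 438.2022.

438.20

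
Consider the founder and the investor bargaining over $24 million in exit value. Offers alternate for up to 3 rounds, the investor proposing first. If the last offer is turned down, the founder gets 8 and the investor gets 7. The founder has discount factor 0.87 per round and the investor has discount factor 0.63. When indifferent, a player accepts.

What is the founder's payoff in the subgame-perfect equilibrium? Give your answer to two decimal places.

Round 3 (the investor proposes): the founder gets 8 if talks fail, so the investor offers 8 and keeps 16.
Round 2 (the founder proposes): the investor can get 16 next round, worth 0.63 × 16 = 10.08 now, so the founder offers 10.08, keeping 13.92.
Round 1 (the investor proposes): the founder can get 13.92 next round, worth 0.87 × 13.92 = 12.1104 now; the investor offers that and keeps 11.8896.

12.11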